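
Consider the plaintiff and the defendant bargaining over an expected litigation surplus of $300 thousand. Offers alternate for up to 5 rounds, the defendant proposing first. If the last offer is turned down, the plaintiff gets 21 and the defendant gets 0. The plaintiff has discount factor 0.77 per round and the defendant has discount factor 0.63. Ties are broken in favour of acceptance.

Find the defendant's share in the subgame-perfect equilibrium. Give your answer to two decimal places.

168.13

Round 5 (the defendant proposes): the plaintiff gets 21 if talks fail, so the defendant offers 21 and keeps 279.
Round 4 (the plaintiff proposes): the defendant can get 279 next round, worth 0.63 × 279 = 175.77 now, so the plaintiff offers 175.77, keeping 124.23.
Round 3 (the defendant proposes): the plaintiff can get 124.23 next round, worth 0.77 × 124.23 = 95.6571 now; the defendant offers that and keeps 204.3429.
Round 2 (the plaintiff proposes): the defendant can get 204.3429 next round, worth 0.63 × 204.3429 = 128.736027 now. The plaintiff offers 128.736027 and keeps 300 − 128.736027 = 171.263973.
Round 1 (the defendant proposes): the plaintiff can get 171.263973 next round, worth 0.77 × 171.263973 = 131.87325921 now, so the defendant offers 131.87325921, keeping 168.12674079.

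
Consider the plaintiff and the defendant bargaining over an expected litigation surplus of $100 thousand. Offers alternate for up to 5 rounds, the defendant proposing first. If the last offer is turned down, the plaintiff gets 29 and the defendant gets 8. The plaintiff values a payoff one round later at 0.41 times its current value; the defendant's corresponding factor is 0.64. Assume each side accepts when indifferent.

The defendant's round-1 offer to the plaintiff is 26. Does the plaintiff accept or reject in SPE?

Round 5 (the defendant proposes): the plaintiff gets 29 if talks fail, so the defendant offers 29 and keeps 71.
Round 4 (the plaintiff proposes): the defendant can get 71 next round, worth 0.64 × 71 = 45.44 now; the plaintiff offers that and keeps 54.56.
Round 3 (the defendant proposes): the plaintiff can get 54.56 next round, worth 0.41 × 54.56 = 22.3696 now; the defendant offers that and keeps 77.6304.
Round 2 (the plaintiff proposes): the defendant can get 77.6304 next round, worth 0.64 × 77.6304 = 49.683456 now; the plaintiff offers that and keeps 50.316544.
So by rejecting in round 1, the plaintiff gets 50.316544 next round, worth 0.41 × 50.316544 = 20.62978304 now.
Offer 26 ≥ 20.62978304, so the plaintiff accepts.

Accept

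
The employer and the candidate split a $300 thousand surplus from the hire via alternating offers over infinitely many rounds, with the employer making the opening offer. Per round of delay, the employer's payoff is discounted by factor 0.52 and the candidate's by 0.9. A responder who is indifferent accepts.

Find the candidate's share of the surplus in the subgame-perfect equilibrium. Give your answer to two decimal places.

In a stationary SPE each proposer offers the other exactly their discounted continuation value.
If the employer keeps x when proposing and the candidate keeps y when proposing, then x = 300 − 0.9y and y = 300 − 0.52x.
Solving: x = 300(1 − 0.9) / (1 − 0.52·0.9) = 30 / 0.532 ≈ 56.3910.
The candidate gets 300 − 56.3910 ≈ 243.6090.

243.61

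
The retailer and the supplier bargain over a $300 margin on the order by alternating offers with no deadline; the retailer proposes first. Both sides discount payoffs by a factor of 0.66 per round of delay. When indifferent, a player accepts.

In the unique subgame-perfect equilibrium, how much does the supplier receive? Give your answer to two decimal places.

119.28

When the retailer proposes, the supplier accepts any offer worth at least 0.66 times what the supplier would get by proposing next round; and vice versa.
This gives x = 300 − 0.66y and y = 300 − 0.66x, where x and y are each side's share when it proposes.
Hence (1 − 0.66·0.66)x = 300(1 − 0.66), i.e. 0.5644·x = 102.
x ≈ 180.7229; the supplier's share is 300 − x ≈ 119.2771.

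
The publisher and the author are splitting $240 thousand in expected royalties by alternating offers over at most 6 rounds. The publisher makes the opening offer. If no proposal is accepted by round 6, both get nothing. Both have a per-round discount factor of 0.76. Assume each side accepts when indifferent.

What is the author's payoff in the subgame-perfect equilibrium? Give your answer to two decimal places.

129.91

Solve by backward induction from round 6.
Round 6 (the author proposes): rejection yields 0 for the publisher; the author offers 0 and keeps 240.
Round 5 (the publisher proposes): the author can get 240 next round, worth 0.76 × 240 = 182.4 now, so the publisher offers 182.4, keeping 57.6.
Round 4 (the author proposes): the publisher can get 57.6 next round, worth 0.76 × 57.6 = 43.776 now. The author offers 43.776 and keeps 240 − 43.776 = 196.224.
Round 3 (the publisher proposes): the author can get 196.224 next round, worth 0.76 × 196.224 = 149.13024 now; the publisher offers that and keeps 90.86976.
Round 2 (the author proposes): the publisher can get 90.86976 next round, worth 0.76 × 90.86976 = 69.0610176 now. The author offers 69.0610176 and keeps 240 − 69.0610176 = 170.9389824.
Round 1 (the publisher proposes): the author can get 170.9389824 next round, worth 0.76 × 170.9389824 = 129.913626624 now, so the publisher offers 129.913626624, keeping 110.086373376.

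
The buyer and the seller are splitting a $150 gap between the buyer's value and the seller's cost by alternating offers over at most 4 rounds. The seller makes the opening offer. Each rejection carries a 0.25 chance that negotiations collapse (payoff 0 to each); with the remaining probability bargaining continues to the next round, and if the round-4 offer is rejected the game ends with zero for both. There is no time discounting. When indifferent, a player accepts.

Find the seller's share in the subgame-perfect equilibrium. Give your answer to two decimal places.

58.59

By backward induction:
Round 4 (the buyer proposes): rejection yields 0 for the seller; the buyer offers 0 and keeps 150.
Round 3 (the seller proposes): rejecting gives the buyer an expected 0.75 × 150 = 112.5, so the seller offers 112.5, keeping 37.5.
Round 2 (the buyer proposes): rejecting gives the seller an expected 0.75 × 37.5 = 28.125; the buyer offers that and keeps 121.875.
Round 1 (the seller proposes): rejecting gives the buyer an expected 0.75 × 121.875 = 91.40625. The seller offers 91.40625 and keeps 150 − 91.40625 = 58.59375.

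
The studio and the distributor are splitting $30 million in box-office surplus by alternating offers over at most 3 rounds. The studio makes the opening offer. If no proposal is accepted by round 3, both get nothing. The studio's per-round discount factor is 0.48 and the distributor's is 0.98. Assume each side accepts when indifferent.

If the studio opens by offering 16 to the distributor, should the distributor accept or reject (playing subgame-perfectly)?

Round 3 (the studio proposes): the distributor will accept anything ≥ 0, so the studio offers 0 and keeps 30.
Round 2 (the distributor proposes): the studio can get 30 next round, worth 0.48 × 30 = 14.4 now; the distributor offers that and keeps 15.6.
So by rejecting in round 1, the distributor gets 15.6 next round, worth 0.98 × 15.6 = 15.288 now.
Offer 16 ≥ 15.288, so the distributor accepts.

Accept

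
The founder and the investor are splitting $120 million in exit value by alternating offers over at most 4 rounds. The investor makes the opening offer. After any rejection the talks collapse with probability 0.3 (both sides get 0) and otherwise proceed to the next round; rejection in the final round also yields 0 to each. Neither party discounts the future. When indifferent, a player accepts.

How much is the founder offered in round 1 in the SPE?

By backward induction:
Round 4 (the founder proposes): the investor will accept anything ≥ 0, so the founder offers 0 and keeps 120.
Round 3 (the investor proposes): rejecting gives the founder an expected 0.7 × 120 = 84, so the investor offers 84, keeping 36.
Round 2 (the founder proposes): rejecting gives the investor an expected 0.7 × 36 = 25.2, so the founder offers 25.2, keeping 94.8.
Round 1 (the investor proposes): rejecting gives the founder an expected 0.7 × 94.8 = 66.36; the investor offers that and keeps 53.64.

66.36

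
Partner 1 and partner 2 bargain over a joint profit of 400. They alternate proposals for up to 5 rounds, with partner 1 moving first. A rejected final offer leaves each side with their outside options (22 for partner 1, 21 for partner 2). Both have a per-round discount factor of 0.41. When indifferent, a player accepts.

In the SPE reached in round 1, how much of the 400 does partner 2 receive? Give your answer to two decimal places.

Round 5 (partner 1 proposes): partner 2 gets 21 if talks fail, so partner 1 offers 21 and keeps 379.
Round 4 (partner 2 proposes): partner 1 can get 379 next round, worth 0.41 × 379 = 155.39 now; partner 2 offers that and keeps 244.61.
Round 3 (partner 1 proposes): partner 2 can get 244.61 next round, worth 0.41 × 244.61 = 100.2901 now, so partner 1 offers 100.2901, keeping 299.7099.
Round 2 (partner 2 proposes): partner 1 can get 299.7099 next round, worth 0.41 × 299.7099 = 122.881059 now, so partner 2 offers 122.881059, keeping 277.118941.
Round 1 (partner 1 proposes): partner 2 can get 277.118941 next round, worth 0.41 × 277.118941 = 113.61876581 now; partner 1 offers that and keeps 286.38123419.

113.62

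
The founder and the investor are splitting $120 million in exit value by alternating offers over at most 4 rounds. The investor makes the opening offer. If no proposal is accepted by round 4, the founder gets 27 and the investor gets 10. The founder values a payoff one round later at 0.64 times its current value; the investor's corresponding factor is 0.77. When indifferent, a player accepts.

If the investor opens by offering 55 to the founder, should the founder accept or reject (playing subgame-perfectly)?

Accept

Round 4 (the founder proposes): the investor gets 10 if talks fail, so the founder offers 10 and keeps 110.
Round 3 (the investor proposes): the founder can get 110 next round, worth 0.64 × 110 = 70.4 now. The investor offers 70.4 and keeps 120 − 70.4 = 49.6.
Round 2 (the founder proposes): the investor can get 49.6 next round, worth 0.77 × 49.6 = 38.192 now; the founder offers that and keeps 81.808.
So by rejecting in round 1, the founder gets 81.808 next round, worth 0.64 × 81.808 = 52.35712 now.
Offer 55 ≥ 52.35712, so the founder accepts.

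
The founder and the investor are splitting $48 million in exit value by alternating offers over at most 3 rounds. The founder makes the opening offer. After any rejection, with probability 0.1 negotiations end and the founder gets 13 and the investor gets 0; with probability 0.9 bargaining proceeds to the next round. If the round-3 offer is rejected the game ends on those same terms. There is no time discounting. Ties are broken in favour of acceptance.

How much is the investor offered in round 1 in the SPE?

3.15

Round 3 (the founder proposes): the investor will accept anything ≥ 0, so the founder offers 0 and keeps 48.
Round 2 (the investor proposes): rejecting gives the founder an expected 0.9 × 48 + 0.1 × 13 = 44.5. The investor offers 44.5 and keeps 48 − 44.5 = 3.5.
Round 1 (the founder proposes): rejecting gives the investor an expected 0.9 × 3.5 = 3.15. The founder offers 3.15 and keeps 48 − 3.15 = 44.85.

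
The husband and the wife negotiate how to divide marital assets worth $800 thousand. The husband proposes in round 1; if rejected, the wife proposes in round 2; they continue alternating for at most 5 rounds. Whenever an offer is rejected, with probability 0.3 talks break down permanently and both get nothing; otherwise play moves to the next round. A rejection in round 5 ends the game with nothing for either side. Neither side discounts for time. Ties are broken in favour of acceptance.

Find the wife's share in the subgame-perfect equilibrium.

250.32

Round 5 (the husband proposes): rejection yields 0 for the wife; the husband offers 0 and keeps 800.
Round 4 (the wife proposes): rejecting gives the husband an expected 0.7 × 800 = 560; the wife offers that and keeps 240.
Round 3 (the husband proposes): rejecting gives the wife an expected 0.7 × 240 = 168, so the husband offers 168, keeping 632.
Round 2 (the wife proposes): rejecting gives the husband an expected 0.7 × 632 = 442.4; the wife offers that and keeps 357.6.
Round 1 (the husband proposes): rejecting gives the wife an expected 0.7 × 357.6 = 250.32, so the husband offers 250.32, keeping 549.68.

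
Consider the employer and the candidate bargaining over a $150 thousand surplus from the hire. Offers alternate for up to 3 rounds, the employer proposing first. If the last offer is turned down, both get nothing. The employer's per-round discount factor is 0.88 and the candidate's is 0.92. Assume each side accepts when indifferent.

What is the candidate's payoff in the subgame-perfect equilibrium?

16.56

Round 3 (the employer proposes): rejection yields 0 for the candidate; the employer offers 0 and keeps 150.
Round 2 (the candidate proposes): the employer can get 150 next round, worth 0.88 × 150 = 132 now; the candidate offers that and keeps 18.
Round 1 (the employer proposes): the candidate can get 18 next round, worth 0.92 × 18 = 16.56 now; the employer offers that and keeps 133.44.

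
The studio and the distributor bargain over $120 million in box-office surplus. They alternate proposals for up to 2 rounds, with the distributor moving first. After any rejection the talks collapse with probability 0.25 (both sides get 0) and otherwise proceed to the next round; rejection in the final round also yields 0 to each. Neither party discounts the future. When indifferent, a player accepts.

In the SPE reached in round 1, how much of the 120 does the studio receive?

90

Round 2 (the studio proposes): the distributor will accept anything ≥ 0, so the studio offers 0 and keeps 120.
Round 1 (the distributor proposes): rejecting gives the studio an expected 0.75 × 120 = 90. The distributor offers 90 and keeps 120 − 90 = 30.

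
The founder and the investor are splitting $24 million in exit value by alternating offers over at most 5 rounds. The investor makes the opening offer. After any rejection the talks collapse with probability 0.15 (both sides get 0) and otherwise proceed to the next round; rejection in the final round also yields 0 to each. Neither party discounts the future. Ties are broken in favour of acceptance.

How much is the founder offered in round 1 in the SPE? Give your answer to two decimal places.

Round 5 (the investor proposes): rejection yields 0 for the founder; the investor offers 0 and keeps 24.
Round 4 (the founder proposes): rejecting gives the investor an expected 0.85 × 24 = 20.4. The founder offers 20.4 and keeps 24 − 20.4 = 3.6.
Round 3 (the investor proposes): rejecting gives the founder an expected 0.85 × 3.6 = 3.06. The investor offers 3.06 and keeps 24 − 3.06 = 20.94.
Round 2 (the founder proposes): rejecting gives the investor an expected 0.85 × 20.94 = 17.799; the founder offers that and keeps 6.201.
Round 1 (the investor proposes): rejecting gives the founder an expected 0.85 × 6.201 = 5.27085, so the investor offers 5.27085, keeping 18.72915.

5.27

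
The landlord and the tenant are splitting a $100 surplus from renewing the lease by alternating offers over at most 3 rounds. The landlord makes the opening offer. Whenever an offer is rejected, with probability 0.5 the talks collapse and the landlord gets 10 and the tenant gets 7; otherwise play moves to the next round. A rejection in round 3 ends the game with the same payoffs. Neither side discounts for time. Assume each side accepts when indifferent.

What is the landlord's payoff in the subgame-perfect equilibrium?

72.25

Round 3 (the landlord proposes): the tenant gets 7 if talks fail, so the landlord offers 7 and keeps 93.
Round 2 (the tenant proposes): rejecting gives the landlord an expected 0.5 × 93 + 0.5 × 10 = 51.5; the tenant offers that and keeps 48.5.
Round 1 (the landlord proposes): rejecting gives the tenant an expected 0.5 × 48.5 + 0.5 × 7 = 27.75; the landlord offers that and keeps 72.25.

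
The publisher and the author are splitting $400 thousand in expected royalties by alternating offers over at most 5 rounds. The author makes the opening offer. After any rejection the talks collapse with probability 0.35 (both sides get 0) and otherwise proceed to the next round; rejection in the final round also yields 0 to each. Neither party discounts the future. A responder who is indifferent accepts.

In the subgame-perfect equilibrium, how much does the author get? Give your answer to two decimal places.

270.55

Round 5 (the author proposes): the publisher will accept anything ≥ 0, so the author offers 0 and keeps 400.
Round 4 (the publisher proposes): rejecting gives the author an expected 0.65 × 400 = 260. The publisher offers 260 and keeps 400 − 260 = 140.
Round 3 (the author proposes): rejecting gives the publisher an expected 0.65 × 140 = 91; the author offers that and keeps 309.
Round 2 (the publisher proposes): rejecting gives the author an expected 0.65 × 309 = 200.85; the publisher offers that and keeps 199.15.
Round 1 (the author proposes): rejecting gives the publisher an expected 0.65 × 199.15 = 129.4475. The author offers 129.4475 and keeps 400 − 129.4475 = 270.5525.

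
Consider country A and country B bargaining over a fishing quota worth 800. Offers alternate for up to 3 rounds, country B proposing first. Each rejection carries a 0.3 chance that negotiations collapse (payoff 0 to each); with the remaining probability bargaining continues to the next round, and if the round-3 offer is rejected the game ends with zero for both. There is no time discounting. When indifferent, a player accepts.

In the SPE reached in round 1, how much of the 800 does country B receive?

632

Round 3 (country B proposes): country A will accept anything ≥ 0, so country B offers 0 and keeps 800.
Round 2 (country A proposes): rejecting gives country B an expected 0.7 × 800 = 560, so country A offers 560, keeping 240.
Round 1 (country B proposes): rejecting gives country A an expected 0.7 × 240 = 168; country B offers that and keeps 632.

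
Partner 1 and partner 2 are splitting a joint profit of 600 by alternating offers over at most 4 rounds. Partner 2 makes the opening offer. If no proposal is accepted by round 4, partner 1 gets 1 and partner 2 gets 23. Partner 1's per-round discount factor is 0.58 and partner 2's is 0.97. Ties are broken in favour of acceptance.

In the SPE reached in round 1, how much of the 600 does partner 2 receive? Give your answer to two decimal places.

401.28

Work backward from the last round.
Round 4 (partner 1 proposes): partner 2 gets 23 if talks fail, so partner 1 offers 23 and keeps 577.
Round 3 (partner 2 proposes): partner 1 can get 577 next round, worth 0.58 × 577 = 334.66 now, so partner 2 offers 334.66, keeping 265.34.
Round 2 (partner 1 proposes): partner 2 can get 265.34 next round, worth 0.97 × 265.34 = 257.3798 now; partner 1 offers that and keeps 342.6202.
Round 1 (partner 2 proposes): partner 1 can get 342.6202 next round, worth 0.58 × 342.6202 = 198.719716 now; partner 2 offers that and keeps 401.280284.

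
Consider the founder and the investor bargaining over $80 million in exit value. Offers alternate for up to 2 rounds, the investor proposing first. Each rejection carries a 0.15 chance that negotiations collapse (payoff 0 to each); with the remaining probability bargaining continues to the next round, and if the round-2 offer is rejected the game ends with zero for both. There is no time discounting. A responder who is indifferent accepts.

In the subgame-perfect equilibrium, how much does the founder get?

68

Round 2 (the founder proposes): the investor will accept anything ≥ 0, so the founder offers 0 and keeps 80.
Round 1 (the investor proposes): rejecting gives the founder an expected 0.85 × 80 = 68. The investor offers 68 and keeps 80 − 68 = 12.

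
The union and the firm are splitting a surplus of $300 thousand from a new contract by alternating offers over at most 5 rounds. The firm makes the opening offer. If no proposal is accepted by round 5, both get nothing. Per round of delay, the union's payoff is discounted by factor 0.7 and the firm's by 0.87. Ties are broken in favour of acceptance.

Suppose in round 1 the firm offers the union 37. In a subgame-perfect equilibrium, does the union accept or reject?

Work out the union's continuation value if the offer is rejected.
Round 5 (the firm proposes): rejection yields 0 for the union; the firm offers 0 and keeps 300.
Round 4 (the union proposes): the firm can get 300 next round, worth 0.87 × 300 = 261 now. The union offers 261 and keeps 300 − 261 = 39.
Round 3 (the firm proposes): the union can get 39 next round, worth 0.7 × 39 = 27.3 now; the firm offers that and keeps 272.7.
Round 2 (the union proposes): the firm can get 272.7 next round, worth 0.87 × 272.7 = 237.249 now; the union offers that and keeps 62.751.
So by rejecting in round 1, the union gets 62.751 next round, worth 0.7 × 62.751 = 43.9257 now.
Offer 37 < 43.9257, so the union rejects.

Reject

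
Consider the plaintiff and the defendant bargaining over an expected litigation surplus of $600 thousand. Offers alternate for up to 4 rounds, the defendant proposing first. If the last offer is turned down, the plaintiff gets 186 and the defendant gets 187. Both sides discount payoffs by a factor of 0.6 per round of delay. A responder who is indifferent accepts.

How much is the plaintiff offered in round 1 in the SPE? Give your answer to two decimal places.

By backward induction:
Round 4 (the plaintiff proposes): the defendant gets 187 if talks fail, so the plaintiff offers 187 and keeps 413.
Round 3 (the defendant proposes): the plaintiff can get 413 next round, worth 0.6 × 413 = 247.8 now. The defendant offers 247.8 and keeps 600 − 247.8 = 352.2.
Round 2 (the plaintiff proposes): the defendant can get 352.2 next round, worth 0.6 × 352.2 = 211.32 now. The plaintiff offers 211.32 and keeps 600 − 211.32 = 388.68.
Round 1 (the defendant proposes): the plaintiff can get 388.68 next round, worth 0.6 × 388.68 = 233.208 now, so the defendant offers 233.208, keeping 366.792.

233.21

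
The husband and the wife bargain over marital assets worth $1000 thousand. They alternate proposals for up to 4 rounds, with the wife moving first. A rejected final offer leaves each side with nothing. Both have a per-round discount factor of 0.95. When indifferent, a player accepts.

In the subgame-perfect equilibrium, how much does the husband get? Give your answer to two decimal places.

By backward induction:
Round 4 (the husband proposes): rejection yields 0 for the wife; the husband offers 0 and keeps 1000.
Round 3 (the wife proposes): the husband can get 1000 next round, worth 0.95 × 1000 = 950 now. The wife offers 950 and keeps 1000 − 950 = 50.
Round 2 (the husband proposes): the wife can get 50 next round, worth 0.95 × 50 = 47.5 now, so the husband offers 47.5, keeping 952.5.
Round 1 (the wife proposes): the husband can get 952.5 next round, worth 0.95 × 952.5 = 904.875 now, so the wife offers 904.875, keeping 95.125.

904.88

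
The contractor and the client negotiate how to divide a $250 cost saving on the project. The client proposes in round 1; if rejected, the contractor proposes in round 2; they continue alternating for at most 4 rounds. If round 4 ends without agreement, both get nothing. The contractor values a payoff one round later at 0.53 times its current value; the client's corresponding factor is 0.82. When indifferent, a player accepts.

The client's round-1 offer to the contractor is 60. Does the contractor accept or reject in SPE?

Round 4 (the contractor proposes): rejection yields 0 for the client; the contractor offers 0 and keeps 250.
Round 3 (the client proposes): the contractor can get 250 next round, worth 0.53 × 250 = 132.5 now. The client offers 132.5 and keeps 250 − 132.5 = 117.5.
Round 2 (the contractor proposes): the client can get 117.5 next round, worth 0.82 × 117.5 = 96.35 now; the contractor offers that and keeps 153.65.
So by rejecting in round 1, the contractor gets 153.65 next round, worth 0.53 × 153.65 = 81.4345 now.
Offer 60 < 81.4345, so the contractor rejects.

Reject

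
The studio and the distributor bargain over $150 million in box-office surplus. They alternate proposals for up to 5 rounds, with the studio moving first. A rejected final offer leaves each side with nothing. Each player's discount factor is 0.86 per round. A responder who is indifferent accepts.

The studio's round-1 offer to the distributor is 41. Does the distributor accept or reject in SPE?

Accept

Round 5 (the studio proposes): the distributor will accept anything ≥ 0, so the studio offers 0 and keeps 150.
Round 4 (the distributor proposes): the studio can get 150 next round, worth 0.86 × 150 = 129 now; the distributor offers that and keeps 21.
Round 3 (the studio proposes): the distributor can get 21 next round, worth 0.86 × 21 = 18.06 now, so the studio offers 18.06, keeping 131.94.
Round 2 (the distributor proposes): the studio can get 131.94 next round, worth 0.86 × 131.94 = 113.4684 now. The distributor offers 113.4684 and keeps 150 − 113.4684 = 36.5316.
So by rejecting in round 1, the distributor gets 36.5316 next round, worth 0.86 × 36.5316 = 31.417176 now.
Offer 41 ≥ 31.417176, so the distributor accepts.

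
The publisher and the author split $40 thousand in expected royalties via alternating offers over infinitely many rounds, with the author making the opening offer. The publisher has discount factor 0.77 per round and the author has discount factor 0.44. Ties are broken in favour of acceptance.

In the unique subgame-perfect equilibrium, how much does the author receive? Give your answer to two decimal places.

13.91

When the author proposes, the publisher accepts any offer worth at least 0.77 times what the publisher would get by proposing next round; and vice versa.
This gives x = 40 − 0.77y and y = 40 − 0.44x, where x and y are each side's share when it proposes.
Hence (1 − 0.77·0.44)x = 40(1 − 0.77), i.e. 0.6612·x = 9.2.
x ≈ 13.9141; the publisher's share is 40 − x ≈ 26.0859.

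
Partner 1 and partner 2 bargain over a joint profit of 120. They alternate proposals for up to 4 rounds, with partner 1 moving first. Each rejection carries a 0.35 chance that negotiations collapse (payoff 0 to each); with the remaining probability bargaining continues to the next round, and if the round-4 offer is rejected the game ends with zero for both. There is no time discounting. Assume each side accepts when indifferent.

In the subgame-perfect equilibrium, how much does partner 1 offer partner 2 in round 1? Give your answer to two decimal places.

Round 4 (partner 2 proposes): partner 1 will accept anything ≥ 0, so partner 2 offers 0 and keeps 120.
Round 3 (partner 1 proposes): rejecting gives partner 2 an expected 0.65 × 120 = 78. Partner 1 offers 78 and keeps 120 − 78 = 42.
Round 2 (partner 2 proposes): rejecting gives partner 1 an expected 0.65 × 42 = 27.3; partner 2 offers that and keeps 92.7.
Round 1 (partner 1 proposes): rejecting gives partner 2 an expected 0.65 × 92.7 = 60.255. Partner 1 offers 60.255 and keeps 120 − 60.255 = 59.745.

60.26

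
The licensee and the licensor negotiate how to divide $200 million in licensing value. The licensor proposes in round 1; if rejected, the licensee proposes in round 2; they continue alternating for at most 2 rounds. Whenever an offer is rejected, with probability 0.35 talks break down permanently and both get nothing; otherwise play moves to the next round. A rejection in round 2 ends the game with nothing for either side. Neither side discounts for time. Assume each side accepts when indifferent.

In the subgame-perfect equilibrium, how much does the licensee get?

130

Round 2 (the licensee proposes): the licensor will accept anything ≥ 0, so the licensee offers 0 and keeps 200.
Round 1 (the licensor proposes): rejecting gives the licensee an expected 0.65 × 200 = 130, so the licensor offers 130, keeping 70.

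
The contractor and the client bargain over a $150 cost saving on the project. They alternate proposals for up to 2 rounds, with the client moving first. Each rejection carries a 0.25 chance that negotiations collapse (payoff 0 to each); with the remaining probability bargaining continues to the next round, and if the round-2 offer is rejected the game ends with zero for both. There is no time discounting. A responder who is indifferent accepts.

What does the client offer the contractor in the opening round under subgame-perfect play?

112.5

Round 2 (the contractor proposes): the client will accept anything ≥ 0, so the contractor offers 0 and keeps 150.
Round 1 (the client proposes): rejecting gives the contractor an expected 0.75 × 150 = 112.5, so the client offers 112.5, keeping 37.5.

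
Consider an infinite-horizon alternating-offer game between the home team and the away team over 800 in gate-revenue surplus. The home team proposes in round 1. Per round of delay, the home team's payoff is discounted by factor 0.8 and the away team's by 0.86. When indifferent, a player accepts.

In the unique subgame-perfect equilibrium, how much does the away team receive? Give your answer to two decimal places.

441.03

In a stationary SPE each proposer offers the other exactly their discounted continuation value.
If the home team keeps x when proposing and the away team keeps y when proposing, then x = 800 − 0.86y and y = 800 − 0.8x.
Solving: x = 800(1 − 0.86) / (1 − 0.8·0.86) = 112 / 0.312 ≈ 358.9744.
The away team gets 800 − 358.9744 ≈ 441.0256.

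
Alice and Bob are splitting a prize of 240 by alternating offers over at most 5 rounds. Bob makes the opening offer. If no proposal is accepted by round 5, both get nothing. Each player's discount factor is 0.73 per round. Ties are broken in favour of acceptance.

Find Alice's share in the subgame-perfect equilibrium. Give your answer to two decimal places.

72.51

Work backward from the last round.
Round 5 (Bob proposes): Alice will accept anything ≥ 0, so Bob offers 0 and keeps 240.
Round 4 (Alice proposes): Bob can get 240 next round, worth 0.73 × 240 = 175.2 now; Alice offers that and keeps 64.8.
Round 3 (Bob proposes): Alice can get 64.8 next round, worth 0.73 × 64.8 = 47.304 now; Bob offers that and keeps 192.696.
Round 2 (Alice proposes): Bob can get 192.696 next round, worth 0.73 × 192.696 = 140.66808 now; Alice offers that and keeps 99.33192.
Round 1 (Bob proposes): Alice can get 99.33192 next round, worth 0.73 × 99.33192 = 72.5123016 now. Bob offers 72.5123016 and keeps 240 − 72.5123016 = 167.4876984.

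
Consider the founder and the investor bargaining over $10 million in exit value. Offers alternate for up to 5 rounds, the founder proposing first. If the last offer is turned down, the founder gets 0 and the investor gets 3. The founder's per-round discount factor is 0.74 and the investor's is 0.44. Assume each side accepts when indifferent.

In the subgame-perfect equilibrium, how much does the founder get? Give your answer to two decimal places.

8.17

Round 5 (the founder proposes): the investor gets 3 if talks fail, so the founder offers 3 and keeps 7.
Round 4 (the investor proposes): the founder can get 7 next round, worth 0.74 × 7 = 5.18 now; the investor offers that and keeps 4.82.
Round 3 (the founder proposes): the investor can get 4.82 next round, worth 0.44 × 4.82 = 2.1208 now. The founder offers 2.1208 and keeps 10 − 2.1208 = 7.8792.
Round 2 (the investor proposes): the founder can get 7.8792 next round, worth 0.74 × 7.8792 = 5.830608 now, so the investor offers 5.830608, keeping 4.169392.
Round 1 (the founder proposes): the investor can get 4.169392 next round, worth 0.44 × 4.169392 = 1.83453248 now; the founder offers that and keeps 8.16546752.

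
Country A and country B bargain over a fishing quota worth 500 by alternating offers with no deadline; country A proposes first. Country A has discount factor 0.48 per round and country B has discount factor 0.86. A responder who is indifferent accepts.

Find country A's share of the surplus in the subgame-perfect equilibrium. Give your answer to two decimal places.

119.21

Let x be country A's share when country A proposes and y be country B's share when country B proposes.
Country B accepts iff offered ≥ 0.86·y, so x = 500 − 0.86y. Symmetrically y = 500 − 0.48x.
Substituting: x = 500 − 0.86(500 − 0.48x), giving x(1 − 0.48·0.86) = 500(1 − 0.86).
So x = 500 × 0.14 / 0.5872 ≈ 119.2098, and country B receives 500 − x ≈ 380.7902.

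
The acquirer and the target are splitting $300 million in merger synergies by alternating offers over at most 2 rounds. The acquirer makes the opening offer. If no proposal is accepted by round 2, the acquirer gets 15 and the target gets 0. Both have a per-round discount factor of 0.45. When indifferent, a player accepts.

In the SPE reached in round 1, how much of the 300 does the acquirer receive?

By backward induction:
Round 2 (the target proposes): the acquirer gets 15 if talks fail, so the target offers 15 and keeps 285.
Round 1 (the acquirer proposes): the target can get 285 next round, worth 0.45 × 285 = 128.25 now. The acquirer offers 128.25 and keeps 300 − 128.25 = 171.75.

171.75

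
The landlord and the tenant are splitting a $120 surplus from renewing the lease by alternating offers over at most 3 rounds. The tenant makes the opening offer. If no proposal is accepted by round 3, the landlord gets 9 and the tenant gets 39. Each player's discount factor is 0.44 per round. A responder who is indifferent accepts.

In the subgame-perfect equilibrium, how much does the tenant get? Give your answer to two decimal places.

88.69

Round 3 (the tenant proposes): the landlord gets 9 if talks fail, so the tenant offers 9 and keeps 111.
Round 2 (the landlord proposes): the tenant can get 111 next round, worth 0.44 × 111 = 48.84 now, so the landlord offers 48.84, keeping 71.16.
Round 1 (the tenant proposes): the landlord can get 71.16 next round, worth 0.44 × 71.16 = 31.3104 now, so the tenant offers 31.3104, keeping 88.6896.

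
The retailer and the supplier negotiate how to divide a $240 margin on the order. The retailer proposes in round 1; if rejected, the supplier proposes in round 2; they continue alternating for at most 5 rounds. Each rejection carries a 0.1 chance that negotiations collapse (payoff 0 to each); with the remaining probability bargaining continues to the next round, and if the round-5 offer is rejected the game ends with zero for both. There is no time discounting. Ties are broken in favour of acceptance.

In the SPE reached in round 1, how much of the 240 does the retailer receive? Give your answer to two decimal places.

200.90

By backward induction:
Round 5 (the retailer proposes): the supplier will accept anything ≥ 0, so the retailer offers 0 and keeps 240.
Round 4 (the supplier proposes): rejecting gives the retailer an expected 0.9 × 240 = 216; the supplier offers that and keeps 24.
Round 3 (the retailer proposes): rejecting gives the supplier an expected 0.9 × 24 = 21.6; the retailer offers that and keeps 218.4.
Round 2 (the supplier proposes): rejecting gives the retailer an expected 0.9 × 218.4 = 196.56; the supplier offers that and keeps 43.44.
Round 1 (the retailer proposes): rejecting gives the supplier an expected 0.9 × 43.44 = 39.096, so the retailer offers 39.096, keeping 200.904.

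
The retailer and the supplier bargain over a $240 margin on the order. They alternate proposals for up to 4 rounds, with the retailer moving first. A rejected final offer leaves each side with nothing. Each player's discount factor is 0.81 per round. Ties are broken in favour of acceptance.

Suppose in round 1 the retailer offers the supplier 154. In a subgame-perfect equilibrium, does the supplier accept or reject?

Reject

Work out the supplier's continuation value if the offer is rejected.
Round 4 (the supplier proposes): rejection yields 0 for the retailer; the supplier offers 0 and keeps 240.
Round 3 (the retailer proposes): the supplier can get 240 next round, worth 0.81 × 240 = 194.4 now, so the retailer offers 194.4, keeping 45.6.
Round 2 (the supplier proposes): the retailer can get 45.6 next round, worth 0.81 × 45.6 = 36.936 now; the supplier offers that and keeps 203.064.
So by rejecting in round 1, the supplier gets 203.064 next round, worth 0.81 × 203.064 = 164.48184 now.
Offer 154 < 164.48184, so the supplier rejects.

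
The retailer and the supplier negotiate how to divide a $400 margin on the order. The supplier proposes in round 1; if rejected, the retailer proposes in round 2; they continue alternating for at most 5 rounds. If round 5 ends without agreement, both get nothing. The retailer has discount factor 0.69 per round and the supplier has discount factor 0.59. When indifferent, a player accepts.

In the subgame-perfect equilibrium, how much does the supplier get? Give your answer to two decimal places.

240.77

Work backward from the last round.
Round 5 (the supplier proposes): rejection yields 0 for the retailer; the supplier offers 0 and keeps 400.
Round 4 (the retailer proposes): the supplier can get 400 next round, worth 0.59 × 400 = 236 now, so the retailer offers 236, keeping 164.
Round 3 (the supplier proposes): the retailer can get 164 next round, worth 0.69 × 164 = 113.16 now, so the supplier offers 113.16, keeping 286.84.
Round 2 (the retailer proposes): the supplier can get 286.84 next round, worth 0.59 × 286.84 = 169.2356 now. The retailer offers 169.2356 and keeps 400 − 169.2356 = 230.7644.
Round 1 (the supplier proposes): the retailer can get 230.7644 next round, worth 0.69 × 230.7644 = 159.227436 now, so the supplier offers 159.227436, keeping 240.772564.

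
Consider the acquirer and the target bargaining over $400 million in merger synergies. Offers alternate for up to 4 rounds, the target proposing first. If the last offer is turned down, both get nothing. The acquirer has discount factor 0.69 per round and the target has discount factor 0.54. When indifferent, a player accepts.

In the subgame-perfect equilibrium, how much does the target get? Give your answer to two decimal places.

Round 4 (the acquirer proposes): rejection yields 0 for the target; the acquirer offers 0 and keeps 400.
Round 3 (the target proposes): the acquirer can get 400 next round, worth 0.69 × 400 = 276 now; the target offers that and keeps 124.
Round 2 (the acquirer proposes): the target can get 124 next round, worth 0.54 × 124 = 66.96 now. The acquirer offers 66.96 and keeps 400 − 66.96 = 333.04.
Round 1 (the target proposes): the acquirer can get 333.04 next round, worth 0.69 × 333.04 = 229.7976 now. The target offers 229.7976 and keeps 400 − 229.7976 = 170.2024.

170.20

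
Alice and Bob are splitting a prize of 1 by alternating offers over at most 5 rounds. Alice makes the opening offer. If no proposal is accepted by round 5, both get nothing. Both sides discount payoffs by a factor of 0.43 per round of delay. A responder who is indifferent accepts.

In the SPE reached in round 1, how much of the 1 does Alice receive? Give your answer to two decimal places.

Solve by backward induction from round 5.
Round 5 (Alice proposes): rejection yields 0 for Bob; Alice offers 0 and keeps 1.
Round 4 (Bob proposes): Alice can get 1 next round, worth 0.43 × 1 = 0.43 now, so Bob offers 0.43, keeping 0.57.
Round 3 (Alice proposes): Bob can get 0.57 next round, worth 0.43 × 0.57 = 0.2451 now, so Alice offers 0.2451, keeping 0.7549.
Round 2 (Bob proposes): Alice can get 0.7549 next round, worth 0.43 × 0.7549 = 0.324607 now. Bob offers 0.324607 and keeps 1 − 0.324607 = 0.675393.
Round 1 (Alice proposes): Bob can get 0.675393 next round, worth 0.43 × 0.675393 = 0.29041899 now, so Alice offers 0.29041899, keeping 0.70958101.

0.71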